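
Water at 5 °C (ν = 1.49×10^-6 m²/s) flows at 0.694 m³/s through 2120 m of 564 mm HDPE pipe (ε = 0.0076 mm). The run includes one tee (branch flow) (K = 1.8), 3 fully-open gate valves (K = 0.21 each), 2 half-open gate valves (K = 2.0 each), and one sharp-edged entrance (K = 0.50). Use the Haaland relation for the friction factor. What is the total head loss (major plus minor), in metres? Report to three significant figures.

H_L ≈ 20.1 m

V = 4Q/(πD²) = 2.778 m/s; V²/2g = 0.3933 m
Re = 1.05×10^6, ε/D = 1.35×10^-5 → f = 0.01175 (Haaland)
Major: h_f = f(L/D)·V²/2g = 0.01175·3759·0.3933 = 17.36 m
Minor: ΣK = 6.93; h_m = ΣK·V²/2g = 2.726 m
Total H_L = 17.36 + 2.726 = 20.09 m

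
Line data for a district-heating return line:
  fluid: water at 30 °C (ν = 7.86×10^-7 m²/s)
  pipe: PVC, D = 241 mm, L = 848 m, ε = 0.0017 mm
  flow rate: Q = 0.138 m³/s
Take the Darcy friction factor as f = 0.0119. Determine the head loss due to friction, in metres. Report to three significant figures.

h_f ≈ 19.5 m

V = 4Q/(πD²) = 4·0.138/(π·0.241²) = 3.025 m/s
h_f = f(L/D)V²/(2g) = 0.01190·(848/0.241)·3.025²/(2·9.81) = 19.53 m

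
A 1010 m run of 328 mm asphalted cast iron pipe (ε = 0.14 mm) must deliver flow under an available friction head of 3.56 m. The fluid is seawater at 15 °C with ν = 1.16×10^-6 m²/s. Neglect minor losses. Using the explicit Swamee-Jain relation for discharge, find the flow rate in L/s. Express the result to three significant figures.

Q ≈ 95.7 L/s

Swamee-Jain (Type II): Q = -0.965·√(gD⁵h_f/L)·ln[ε/(3.7D) + √(3.17ν²L/(gD³h_f))]
√(gD⁵h_f/L) = √(9.81·0.328⁵·3.56/1010) = 0.01146
ε/(3.7D) = 1.15×10^-4; √(3.17ν²L/(gD³h_f)) = 5.91×10^-5
Q = -0.965·0.01146·ln(1.745×10^-4) = 0.09568 m³/s
Check: V = 1.13 m/s, Re = 3.20×10^5, f = 0.01781, h_f = 3.58 m ≈ 3.56 m ✓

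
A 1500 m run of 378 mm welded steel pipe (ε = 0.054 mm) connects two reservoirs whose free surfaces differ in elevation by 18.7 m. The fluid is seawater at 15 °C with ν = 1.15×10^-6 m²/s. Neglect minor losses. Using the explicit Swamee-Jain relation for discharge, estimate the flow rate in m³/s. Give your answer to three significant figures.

Swamee-Jain (Type II): Q = -0.965·√(gD⁵h_f/L)·ln[ε/(3.7D) + √(3.17ν²L/(gD³h_f))]
√(gD⁵h_f/L) = √(9.81·0.378⁵·18.7/1500) = 0.03072
ε/(3.7D) = 3.86×10^-5; √(3.17ν²L/(gD³h_f)) = 2.52×10^-5
Q = -0.965·0.03072·ln(6.380×10^-5) = 0.2864 m³/s
Check: V = 2.55 m/s, Re = 8.39×10^5, f = 0.01428, h_f = 18.8 m ≈ 18.7 m ✓

Q ≈ 0.286 m³/s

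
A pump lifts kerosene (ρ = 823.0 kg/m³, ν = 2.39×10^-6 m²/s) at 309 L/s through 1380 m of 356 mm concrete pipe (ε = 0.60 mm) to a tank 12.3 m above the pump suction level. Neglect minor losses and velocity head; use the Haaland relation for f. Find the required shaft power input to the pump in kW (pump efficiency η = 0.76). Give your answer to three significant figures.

V = 4Q/(πD²) = 3.104 m/s; Re = 4.62×10^5; ε/D = 0.00169; f = 0.02283
h_f = f(L/D)V²/2g = 43.46 m
Total head H = z + h_f = 12.3 + 43.46 = 55.76 m
P_hyd = ρgQH = 823.0·9.81·0.309·55.76 = 139.1 kW
P_shaft = P_hyd/η = 139.1/0.76 = 183.0 kW

P_shaft ≈ 183 kW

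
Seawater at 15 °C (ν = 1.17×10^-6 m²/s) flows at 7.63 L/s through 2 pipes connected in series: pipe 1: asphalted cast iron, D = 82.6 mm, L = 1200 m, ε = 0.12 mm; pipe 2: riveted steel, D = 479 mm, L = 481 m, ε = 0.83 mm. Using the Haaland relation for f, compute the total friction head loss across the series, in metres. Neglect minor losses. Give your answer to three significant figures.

H ≈ 35.2 m

Pipe 1: V = 1.424 m/s, Re = 1.01×10^5, ε/D = 0.00145, f = 0.02342, h_1 = f(L/D)V²/2g = 35.16 m
Pipe 2: V = 0.04234 m/s, Re = 1.73×10^4, ε/D = 0.00173, f = 0.02973, h_2 = f(L/D)V²/2g = 0.002728 m
Series → Q common, losses add: H = Σh = 35.16 m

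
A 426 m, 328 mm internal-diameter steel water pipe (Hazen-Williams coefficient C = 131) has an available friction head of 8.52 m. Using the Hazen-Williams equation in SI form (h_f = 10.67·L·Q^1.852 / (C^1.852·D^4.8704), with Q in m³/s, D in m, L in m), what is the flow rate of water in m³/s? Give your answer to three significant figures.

Rearranging: Q = [h_f·C^1.852·D^4.8704 / (10.67·L)]^(1/1.852)
Q = [8.52·131^1.852·0.328^4.8704 / (10.67·426)]^0.540 = 0.2353 m³/s

Q ≈ 0.235 m³/s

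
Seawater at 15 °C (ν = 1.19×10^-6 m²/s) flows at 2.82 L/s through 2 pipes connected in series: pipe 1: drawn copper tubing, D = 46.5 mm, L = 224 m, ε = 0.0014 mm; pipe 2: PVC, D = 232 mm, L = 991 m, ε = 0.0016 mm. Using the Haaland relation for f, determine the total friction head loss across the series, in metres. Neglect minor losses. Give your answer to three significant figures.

H ≈ 13.3 m

Pipe 1: V = 1.661 m/s, Re = 6.49×10^4, ε/D = 3.01×10^-5, f = 0.01964, h_1 = f(L/D)V²/2g = 13.30 m
Pipe 2: V = 0.06671 m/s, Re = 1.30×10^4, ε/D = 6.90×10^-6, f = 0.02878, h_2 = f(L/D)V²/2g = 0.02788 m
Series → Q common, losses add: H = Σh = 13.32 m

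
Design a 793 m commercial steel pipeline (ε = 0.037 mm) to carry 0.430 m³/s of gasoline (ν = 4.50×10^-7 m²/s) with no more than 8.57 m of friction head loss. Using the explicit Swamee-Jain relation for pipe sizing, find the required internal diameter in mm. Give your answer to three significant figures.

Swamee-Jain (Type III): D = 0.66·[ε^1.25·(LQ²/(gh_f))^4.75 + ν·Q^9.4·(L/(gh_f))^5.2]^0.04
LQ²/(gh_f) = 1.744; L/(gh_f) = 9.432
Term 1 = ε^1.25·(…)^4.75 = 4.05×10^-5; Term 2 = ν·Q^9.4·(…)^5.2 = 1.89×10^-5
D = 0.66·(4.05×10^-5 + 1.89×10^-5)^0.04 = 0.4472 m = 447 mm
Check: V = 2.74 m/s, Re = 2.72×10^6, f = 0.01235, h_f = 8.36 m ≈ 8.57 m ✓

D ≈ 447 mm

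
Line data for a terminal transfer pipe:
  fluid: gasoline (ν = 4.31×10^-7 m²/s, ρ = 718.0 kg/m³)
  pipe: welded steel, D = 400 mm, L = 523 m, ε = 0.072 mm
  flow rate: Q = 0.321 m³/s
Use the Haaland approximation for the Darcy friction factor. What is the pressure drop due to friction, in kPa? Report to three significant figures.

V = 4Q/(πD²) = 4·0.321/(π·0.400²) = 2.554 m/s
Re = VD/ν = 2.554·0.400/4.31×10^-7 = 2.37×10^6 → turbulent
ε/D = 0.072/400 = 1.80×10^-4
Haaland: f = 0.01388
h_f = f(L/D)V²/(2g) = 0.01388·(523/0.400)·2.554²/(2·9.81) = 6.034 m
Δp = ρg·h_f = 718.0·9.81·6.034 = 42.50 kPa

Δp ≈ 42.5 kPa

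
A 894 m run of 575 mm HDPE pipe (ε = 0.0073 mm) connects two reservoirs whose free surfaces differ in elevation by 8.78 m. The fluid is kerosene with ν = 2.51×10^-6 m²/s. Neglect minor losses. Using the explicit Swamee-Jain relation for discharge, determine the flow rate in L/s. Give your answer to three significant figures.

Swamee-Jain (Type II): Q = -0.965·√(gD⁵h_f/L)·ln[ε/(3.7D) + √(3.17ν²L/(gD³h_f))]
√(gD⁵h_f/L) = √(9.81·0.575⁵·8.78/894) = 0.07782
ε/(3.7D) = 3.43×10^-6; √(3.17ν²L/(gD³h_f)) = 3.30×10^-5
Q = -0.965·0.07782·ln(3.645×10^-5) = 0.7674 m³/s
Check: V = 2.96 m/s, Re = 6.77×10^5, f = 0.01265, h_f = 8.76 m ≈ 8.78 m ✓

Q ≈ 767 L/s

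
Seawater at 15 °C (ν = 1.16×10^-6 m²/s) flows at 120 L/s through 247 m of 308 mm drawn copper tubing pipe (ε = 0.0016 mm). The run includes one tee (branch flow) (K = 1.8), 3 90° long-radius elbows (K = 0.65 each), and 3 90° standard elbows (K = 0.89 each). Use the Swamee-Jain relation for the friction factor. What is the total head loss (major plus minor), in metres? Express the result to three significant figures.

H_L ≈ 2.28 m

V = 4Q/(πD²) = 1.611 m/s; V²/2g = 0.1322 m
Re = 4.28×10^5, ε/D = 5.19×10^-6 → f = 0.01354 (Swamee-Jain)
Major: h_f = f(L/D)·V²/2g = 0.01354·801.9·0.1322 = 1.436 m
Minor: ΣK = 6.42; h_m = ΣK·V²/2g = 0.8488 m
Total H_L = 1.436 + 0.8488 = 2.285 m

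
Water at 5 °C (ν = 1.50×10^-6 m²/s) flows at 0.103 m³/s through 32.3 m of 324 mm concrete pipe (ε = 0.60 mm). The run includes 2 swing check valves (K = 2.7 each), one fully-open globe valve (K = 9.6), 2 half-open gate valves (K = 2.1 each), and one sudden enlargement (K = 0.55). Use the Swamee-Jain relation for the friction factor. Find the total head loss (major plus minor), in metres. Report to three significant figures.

V = 4Q/(πD²) = 1.249 m/s; V²/2g = 0.07955 m
Re = 2.70×10^5, ε/D = 0.00185 → f = 0.02381 (Swamee-Jain)
Major: h_f = f(L/D)·V²/2g = 0.02381·99.69·0.07955 = 0.1888 m
Minor: ΣK = 19.8; h_m = ΣK·V²/2g = 1.571 m
Total H_L = 0.1888 + 1.571 = 1.760 m

H_L ≈ 1.76 m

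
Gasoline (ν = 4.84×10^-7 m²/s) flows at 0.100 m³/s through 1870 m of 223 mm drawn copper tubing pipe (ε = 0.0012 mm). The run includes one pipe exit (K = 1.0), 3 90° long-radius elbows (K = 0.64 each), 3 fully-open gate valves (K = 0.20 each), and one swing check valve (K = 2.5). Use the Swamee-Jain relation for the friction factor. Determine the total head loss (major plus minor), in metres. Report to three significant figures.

V = 4Q/(πD²) = 2.560 m/s; V²/2g = 0.3341 m
Re = 1.18×10^6, ε/D = 5.38×10^-6 → f = 0.01144 (Swamee-Jain)
Major: h_f = f(L/D)·V²/2g = 0.01144·8386·0.3341 = 32.05 m
Minor: ΣK = 6.02; h_m = ΣK·V²/2g = 2.011 m
Total H_L = 32.05 + 2.011 = 34.06 m

H_L ≈ 34.1 m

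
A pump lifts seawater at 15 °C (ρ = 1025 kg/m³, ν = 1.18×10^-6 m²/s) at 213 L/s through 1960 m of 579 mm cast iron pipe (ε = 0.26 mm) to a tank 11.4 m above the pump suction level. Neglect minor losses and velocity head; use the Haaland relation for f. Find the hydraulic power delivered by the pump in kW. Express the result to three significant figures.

P_hyd ≈ 28.6 kW

V = 4Q/(πD²) = 0.8090 m/s; Re = 3.97×10^5; ε/D = 4.49×10^-4; f = 0.01746
h_f = f(L/D)V²/2g = 1.971 m
Total head H = z + h_f = 11.4 + 1.971 = 13.37 m
P_hyd = ρgQH = 1025·9.81·0.213·13.37 = 28.64 kW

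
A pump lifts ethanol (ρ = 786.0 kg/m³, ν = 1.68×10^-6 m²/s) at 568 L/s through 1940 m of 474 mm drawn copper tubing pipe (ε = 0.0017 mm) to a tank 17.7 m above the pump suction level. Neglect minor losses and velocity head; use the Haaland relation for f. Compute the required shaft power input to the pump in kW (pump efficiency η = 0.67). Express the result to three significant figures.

P_shaft ≈ 283 kW

V = 4Q/(πD²) = 3.219 m/s; Re = 9.08×10^5; ε/D = 3.59×10^-6; f = 0.01183
h_f = f(L/D)V²/2g = 25.57 m
Total head H = z + h_f = 17.7 + 25.57 = 43.27 m
P_hyd = ρgQH = 786.0·9.81·0.568·43.27 = 189.5 kW
P_shaft = P_hyd/η = 189.5/0.67 = 282.9 kW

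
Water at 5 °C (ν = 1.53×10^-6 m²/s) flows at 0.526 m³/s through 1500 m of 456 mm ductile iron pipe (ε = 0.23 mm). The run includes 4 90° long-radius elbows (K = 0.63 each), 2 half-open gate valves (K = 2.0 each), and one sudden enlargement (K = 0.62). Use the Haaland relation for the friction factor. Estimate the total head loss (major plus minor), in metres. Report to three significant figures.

V = 4Q/(πD²) = 3.221 m/s; V²/2g = 0.5287 m
Re = 9.60×10^5, ε/D = 5.04×10^-4 → f = 0.01722 (Haaland)
Major: h_f = f(L/D)·V²/2g = 0.01722·3289·0.5287 = 29.95 m
Minor: ΣK = 7.14; h_m = ΣK·V²/2g = 3.775 m
Total H_L = 29.95 + 3.775 = 33.73 m

H_L ≈ 33.7 m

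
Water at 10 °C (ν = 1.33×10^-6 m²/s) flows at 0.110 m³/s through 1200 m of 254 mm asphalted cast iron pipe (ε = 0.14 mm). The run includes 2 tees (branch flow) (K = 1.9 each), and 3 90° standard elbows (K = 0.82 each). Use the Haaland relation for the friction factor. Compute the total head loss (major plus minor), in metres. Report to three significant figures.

H_L ≈ 22.0 m

V = 4Q/(πD²) = 2.171 m/s; V²/2g = 0.2402 m
Re = 4.15×10^5, ε/D = 5.51×10^-4 → f = 0.01804 (Haaland)
Major: h_f = f(L/D)·V²/2g = 0.01804·4724·0.2402 = 20.48 m
Minor: ΣK = 6.26; h_m = ΣK·V²/2g = 1.504 m
Total H_L = 20.48 + 1.504 = 21.98 m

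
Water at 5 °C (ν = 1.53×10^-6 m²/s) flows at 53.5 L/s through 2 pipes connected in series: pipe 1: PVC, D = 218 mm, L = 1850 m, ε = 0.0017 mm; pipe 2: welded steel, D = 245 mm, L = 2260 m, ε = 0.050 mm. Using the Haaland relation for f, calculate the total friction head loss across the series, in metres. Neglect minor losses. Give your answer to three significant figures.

H ≈ 24.1 m

Pipe 1: V = 1.433 m/s, Re = 2.04×10^5, ε/D = 7.80×10^-6, f = 0.01548, h_1 = f(L/D)V²/2g = 13.76 m
Pipe 2: V = 1.135 m/s, Re = 1.82×10^5, ε/D = 2.04×10^-4, f = 0.01712, h_2 = f(L/D)V²/2g = 10.36 m
Series → Q common, losses add: H = Σh = 24.12 m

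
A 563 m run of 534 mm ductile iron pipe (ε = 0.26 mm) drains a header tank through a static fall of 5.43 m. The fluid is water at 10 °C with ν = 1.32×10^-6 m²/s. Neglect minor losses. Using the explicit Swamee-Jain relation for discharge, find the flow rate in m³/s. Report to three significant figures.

Swamee-Jain (Type II): Q = -0.965·√(gD⁵h_f/L)·ln[ε/(3.7D) + √(3.17ν²L/(gD³h_f))]
√(gD⁵h_f/L) = √(9.81·0.534⁵·5.43/563) = 0.06410
ε/(3.7D) = 1.32×10^-4; √(3.17ν²L/(gD³h_f)) = 1.96×10^-5
Q = -0.965·0.06410·ln(1.512×10^-4) = 0.5441 m³/s
Check: V = 2.43 m/s, Re = 9.83×10^5, f = 0.01722, h_f = 5.46 m ≈ 5.43 m ✓

Q ≈ 0.544 m³/s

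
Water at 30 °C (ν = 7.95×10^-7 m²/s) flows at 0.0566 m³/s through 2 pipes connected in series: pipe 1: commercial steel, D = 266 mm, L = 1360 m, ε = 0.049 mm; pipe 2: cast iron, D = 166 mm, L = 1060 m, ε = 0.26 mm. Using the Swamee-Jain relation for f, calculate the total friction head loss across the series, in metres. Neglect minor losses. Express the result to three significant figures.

H ≈ 54.4 m

Pipe 1: V = 1.019 m/s, Re = 3.41×10^5, ε/D = 1.84×10^-4, f = 0.01595, h_1 = f(L/D)V²/2g = 4.313 m
Pipe 2: V = 2.615 m/s, Re = 5.46×10^5, ε/D = 0.00157, f = 0.02248, h_2 = f(L/D)V²/2g = 50.04 m
Series → Q common, losses add: H = Σh = 54.36 m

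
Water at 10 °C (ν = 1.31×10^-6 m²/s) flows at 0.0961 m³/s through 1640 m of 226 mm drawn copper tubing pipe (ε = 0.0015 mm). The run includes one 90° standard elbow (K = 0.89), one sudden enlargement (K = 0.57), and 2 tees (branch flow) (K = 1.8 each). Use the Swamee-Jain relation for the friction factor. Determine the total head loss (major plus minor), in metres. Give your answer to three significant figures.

V = 4Q/(πD²) = 2.396 m/s; V²/2g = 0.2925 m
Re = 4.13×10^5, ε/D = 6.64×10^-6 → f = 0.01364 (Swamee-Jain)
Major: h_f = f(L/D)·V²/2g = 0.01364·7257·0.2925 = 28.96 m
Minor: ΣK = 5.06; h_m = ΣK·V²/2g = 1.480 m
Total H_L = 28.96 + 1.480 = 30.44 m

H_L ≈ 30.4 m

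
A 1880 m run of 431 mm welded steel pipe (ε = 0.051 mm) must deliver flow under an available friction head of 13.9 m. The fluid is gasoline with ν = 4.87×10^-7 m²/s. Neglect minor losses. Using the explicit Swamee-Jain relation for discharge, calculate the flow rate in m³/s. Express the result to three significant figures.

Q ≈ 0.318 m³/s

Swamee-Jain (Type II): Q = -0.965·√(gD⁵h_f/L)·ln[ε/(3.7D) + √(3.17ν²L/(gD³h_f))]
√(gD⁵h_f/L) = √(9.81·0.431⁵·13.9/1880) = 0.03284
ε/(3.7D) = 3.20×10^-5; √(3.17ν²L/(gD³h_f)) = 1.14×10^-5
Q = -0.965·0.03284·ln(4.336×10^-5) = 0.3184 m³/s
Check: V = 2.18 m/s, Re = 1.93×10^6, f = 0.01321, h_f = 14.0 m ≈ 13.9 m ✓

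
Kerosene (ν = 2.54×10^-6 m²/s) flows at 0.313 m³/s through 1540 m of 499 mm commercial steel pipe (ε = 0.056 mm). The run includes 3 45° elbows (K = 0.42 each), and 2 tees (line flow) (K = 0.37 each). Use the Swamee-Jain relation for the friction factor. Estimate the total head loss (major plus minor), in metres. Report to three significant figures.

H_L ≈ 6.49 m

V = 4Q/(πD²) = 1.600 m/s; V²/2g = 0.1306 m
Re = 3.14×10^5, ε/D = 1.12×10^-4 → f = 0.01545 (Swamee-Jain)
Major: h_f = f(L/D)·V²/2g = 0.01545·3086·0.1306 = 6.227 m
Minor: ΣK = 2.00; h_m = ΣK·V²/2g = 0.2611 m
Total H_L = 6.227 + 0.2611 = 6.488 m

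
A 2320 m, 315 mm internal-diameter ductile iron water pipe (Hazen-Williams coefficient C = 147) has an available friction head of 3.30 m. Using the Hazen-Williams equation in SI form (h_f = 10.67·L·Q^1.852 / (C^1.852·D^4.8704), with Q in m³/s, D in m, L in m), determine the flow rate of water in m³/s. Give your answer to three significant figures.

Q ≈ 0.0570 m³/s

Rearranging: Q = [h_f·C^1.852·D^4.8704 / (10.67·L)]^(1/1.852)
Q = [3.30·147^1.852·0.315^4.8704 / (10.67·2320)]^0.540 = 0.05696 m³/s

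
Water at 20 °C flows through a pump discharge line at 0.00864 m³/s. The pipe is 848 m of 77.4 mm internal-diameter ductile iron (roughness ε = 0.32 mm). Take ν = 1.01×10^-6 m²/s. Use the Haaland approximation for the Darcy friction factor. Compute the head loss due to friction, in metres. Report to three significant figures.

h_f ≈ 55.4 m

V = 4Q/(πD²) = 4·0.00864/(π·0.0774²) = 1.836 m/s
Re = VD/ν = 1.836·0.0774/1.01×10^-6 = 1.41×10^5 → turbulent
ε/D = 0.32/77.4 = 0.00413
Haaland: f = 0.02944
h_f = f(L/D)V²/(2g) = 0.02944·(848/0.0774)·1.836²/(2·9.81) = 55.43 m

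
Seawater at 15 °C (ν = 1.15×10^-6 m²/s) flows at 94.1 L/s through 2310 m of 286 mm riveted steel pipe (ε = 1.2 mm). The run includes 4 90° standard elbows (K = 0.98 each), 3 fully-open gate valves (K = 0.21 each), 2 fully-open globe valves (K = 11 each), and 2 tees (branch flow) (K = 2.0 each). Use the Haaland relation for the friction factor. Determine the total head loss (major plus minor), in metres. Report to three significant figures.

V = 4Q/(πD²) = 1.465 m/s; V²/2g = 0.1094 m
Re = 3.64×10^5, ε/D = 0.00420 → f = 0.02914 (Haaland)
Major: h_f = f(L/D)·V²/2g = 0.02914·8077·0.1094 = 25.74 m
Minor: ΣK = 30.6; h_m = ΣK·V²/2g = 3.341 m
Total H_L = 25.74 + 3.341 = 29.08 m

H_L ≈ 29.1 m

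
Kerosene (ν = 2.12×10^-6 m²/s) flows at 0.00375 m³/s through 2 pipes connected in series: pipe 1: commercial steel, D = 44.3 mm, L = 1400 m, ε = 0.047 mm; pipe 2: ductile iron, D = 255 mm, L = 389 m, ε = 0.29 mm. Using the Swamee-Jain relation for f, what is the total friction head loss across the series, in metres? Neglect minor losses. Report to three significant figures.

Pipe 1: V = 2.433 m/s, Re = 5.08×10^4, ε/D = 0.00106, f = 0.02430, h_1 = f(L/D)V²/2g = 231.7 m
Pipe 2: V = 0.07343 m/s, Re = 8830, ε/D = 0.00114, f = 0.03387, h_2 = f(L/D)V²/2g = 0.01420 m
Series → Q common, losses add: H = Σh = 231.7 m

H ≈ 232 m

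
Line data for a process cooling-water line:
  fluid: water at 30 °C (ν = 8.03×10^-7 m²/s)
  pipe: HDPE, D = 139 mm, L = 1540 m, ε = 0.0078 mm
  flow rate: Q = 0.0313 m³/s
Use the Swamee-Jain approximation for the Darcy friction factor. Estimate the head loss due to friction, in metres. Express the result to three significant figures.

V = 4Q/(πD²) = 4·0.0313/(π·0.139²) = 2.063 m/s
Re = VD/ν = 2.063·0.139/8.03×10^-7 = 3.57×10^5 → turbulent
ε/D = 0.0078/139 = 5.61×10^-5
Swamee-Jain: f = 0.01461
h_f = f(L/D)V²/(2g) = 0.01461·(1540/0.139)·2.063²/(2·9.81) = 35.09 m

h_f ≈ 35.1 m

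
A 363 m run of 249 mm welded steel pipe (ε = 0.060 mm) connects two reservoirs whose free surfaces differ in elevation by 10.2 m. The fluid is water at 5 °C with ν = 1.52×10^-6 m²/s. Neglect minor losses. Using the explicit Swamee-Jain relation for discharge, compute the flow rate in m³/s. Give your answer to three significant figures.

Q ≈ 0.143 m³/s

Swamee-Jain (Type II): Q = -0.965·√(gD⁵h_f/L)·ln[ε/(3.7D) + √(3.17ν²L/(gD³h_f))]
√(gD⁵h_f/L) = √(9.81·0.249⁵·10.2/363) = 0.01624
ε/(3.7D) = 6.51×10^-5; √(3.17ν²L/(gD³h_f)) = 4.15×10^-5
Q = -0.965·0.01624·ln(1.066×10^-4) = 0.1434 m³/s
Check: V = 2.94 m/s, Re = 4.82×10^5, f = 0.01593, h_f = 10.3 m ≈ 10.2 m ✓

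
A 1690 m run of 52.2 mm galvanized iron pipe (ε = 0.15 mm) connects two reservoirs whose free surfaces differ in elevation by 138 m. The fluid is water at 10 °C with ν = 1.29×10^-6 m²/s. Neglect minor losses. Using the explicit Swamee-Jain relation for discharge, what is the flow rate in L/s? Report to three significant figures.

Swamee-Jain (Type II): Q = -0.965·√(gD⁵h_f/L)·ln[ε/(3.7D) + √(3.17ν²L/(gD³h_f))]
√(gD⁵h_f/L) = √(9.81·0.0522⁵·138/1690) = 5.572×10^-4
ε/(3.7D) = 7.77×10^-4; √(3.17ν²L/(gD³h_f)) = 2.15×10^-4
Q = -0.965·5.572×10^-4·ln(9.918×10^-4) = 0.003719 m³/s
Check: V = 1.74 m/s, Re = 7.03×10^4, f = 0.02798, h_f = 139 m ≈ 138 m ✓

Q ≈ 3.72 L/s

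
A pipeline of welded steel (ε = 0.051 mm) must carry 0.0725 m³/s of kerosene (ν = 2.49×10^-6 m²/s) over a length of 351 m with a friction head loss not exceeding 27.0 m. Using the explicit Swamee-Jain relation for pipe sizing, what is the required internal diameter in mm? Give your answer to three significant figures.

Swamee-Jain (Type III): D = 0.66·[ε^1.25·(LQ²/(gh_f))^4.75 + ν·Q^9.4·(L/(gh_f))^5.2]^0.04
LQ²/(gh_f) = 0.006965; L/(gh_f) = 1.325
Term 1 = ε^1.25·(…)^4.75 = 2.45×10^-16; Term 2 = ν·Q^9.4·(…)^5.2 = 2.09×10^-16
D = 0.66·(2.45×10^-16 + 2.09×10^-16)^0.04 = 0.1606 m = 161 mm
Check: V = 3.58 m/s, Re = 2.31×10^5, f = 0.01763, h_f = 25.1 m ≈ 27.0 m ✓

D ≈ 161 mm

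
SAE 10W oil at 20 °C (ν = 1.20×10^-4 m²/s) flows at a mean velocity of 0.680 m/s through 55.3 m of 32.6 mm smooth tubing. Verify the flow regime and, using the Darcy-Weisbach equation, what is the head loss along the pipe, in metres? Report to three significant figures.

Re = VD/ν = 0.680·0.03260/1.20×10^-4 = 185 → laminar (Re < 2300)
f = 64/Re = 0.3464
h_f = f(L/D)V²/(2g) = 0.3464·(55.3/0.03260)·0.680²/(2·9.81) = 13.85 m

h_f ≈ 13.9 m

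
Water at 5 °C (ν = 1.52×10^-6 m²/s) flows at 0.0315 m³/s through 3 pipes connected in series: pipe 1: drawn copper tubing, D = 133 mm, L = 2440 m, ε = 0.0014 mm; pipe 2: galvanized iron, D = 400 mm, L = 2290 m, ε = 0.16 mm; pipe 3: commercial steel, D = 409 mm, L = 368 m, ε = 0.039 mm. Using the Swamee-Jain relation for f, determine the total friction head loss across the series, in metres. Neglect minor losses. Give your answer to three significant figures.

H ≈ 75.7 m

Pipe 1: V = 2.267 m/s, Re = 1.98×10^5, ε/D = 1.05×10^-5, f = 0.01565, h_1 = f(L/D)V²/2g = 75.24 m
Pipe 2: V = 0.2507 m/s, Re = 6.60×10^4, ε/D = 4.00×10^-4, f = 0.02126, h_2 = f(L/D)V²/2g = 0.3897 m
Pipe 3: V = 0.2398 m/s, Re = 6.45×10^4, ε/D = 9.54×10^-5, f = 0.02006, h_3 = f(L/D)V²/2g = 0.05289 m
Series → Q common, losses add: H = Σh = 75.69 m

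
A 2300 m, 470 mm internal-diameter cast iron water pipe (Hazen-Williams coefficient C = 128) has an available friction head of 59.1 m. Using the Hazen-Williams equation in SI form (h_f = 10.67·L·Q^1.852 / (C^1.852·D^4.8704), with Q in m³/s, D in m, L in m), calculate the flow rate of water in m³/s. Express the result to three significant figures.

Q ≈ 0.678 m³/s

Rearranging: Q = [h_f·C^1.852·D^4.8704 / (10.67·L)]^(1/1.852)
Q = [59.1·128^1.852·0.470^4.8704 / (10.67·2300)]^0.540 = 0.6778 m³/s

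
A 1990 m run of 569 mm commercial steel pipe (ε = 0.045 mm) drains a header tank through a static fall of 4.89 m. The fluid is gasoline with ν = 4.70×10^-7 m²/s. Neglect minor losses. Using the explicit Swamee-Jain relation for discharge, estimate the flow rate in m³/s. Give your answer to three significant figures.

Q ≈ 0.377 m³/s

Swamee-Jain (Type II): Q = -0.965·√(gD⁵h_f/L)·ln[ε/(3.7D) + √(3.17ν²L/(gD³h_f))]
√(gD⁵h_f/L) = √(9.81·0.569⁵·4.89/1990) = 0.03792
ε/(3.7D) = 2.14×10^-5; √(3.17ν²L/(gD³h_f)) = 1.26×10^-5
Q = -0.965·0.03792·ln(3.393×10^-5) = 0.3766 m³/s
Check: V = 1.48 m/s, Re = 1.79×10^6, f = 0.01258, h_f = 4.92 m ≈ 4.89 m ✓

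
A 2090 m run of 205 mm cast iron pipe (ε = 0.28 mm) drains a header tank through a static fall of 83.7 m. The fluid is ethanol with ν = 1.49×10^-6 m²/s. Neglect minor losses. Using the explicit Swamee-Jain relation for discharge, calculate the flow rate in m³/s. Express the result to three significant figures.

Q ≈ 0.0896 m³/s

Swamee-Jain (Type II): Q = -0.965·√(gD⁵h_f/L)·ln[ε/(3.7D) + √(3.17ν²L/(gD³h_f))]
√(gD⁵h_f/L) = √(9.81·0.205⁵·83.7/2090) = 0.01193
ε/(3.7D) = 3.69×10^-4; √(3.17ν²L/(gD³h_f)) = 4.56×10^-5
Q = -0.965·0.01193·ln(4.147×10^-4) = 0.08963 m³/s
Check: V = 2.72 m/s, Re = 3.74×10^5, f = 0.02199, h_f = 84.2 m ≈ 83.7 m ✓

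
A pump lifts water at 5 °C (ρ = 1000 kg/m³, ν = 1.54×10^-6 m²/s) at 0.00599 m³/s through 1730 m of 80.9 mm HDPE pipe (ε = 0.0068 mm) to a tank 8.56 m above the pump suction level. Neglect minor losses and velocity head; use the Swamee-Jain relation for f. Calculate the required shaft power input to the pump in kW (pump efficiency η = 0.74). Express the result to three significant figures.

P_shaft ≈ 3.06 kW

V = 4Q/(πD²) = 1.165 m/s; Re = 6.12×10^4; ε/D = 8.41×10^-5; f = 0.02023
h_f = f(L/D)V²/2g = 29.94 m
Total head H = z + h_f = 8.56 + 29.94 = 38.50 m
P_hyd = ρgQH = 1000·9.81·0.00599·38.50 = 2.262 kW
P_shaft = P_hyd/η = 2.262/0.74 = 3.057 kW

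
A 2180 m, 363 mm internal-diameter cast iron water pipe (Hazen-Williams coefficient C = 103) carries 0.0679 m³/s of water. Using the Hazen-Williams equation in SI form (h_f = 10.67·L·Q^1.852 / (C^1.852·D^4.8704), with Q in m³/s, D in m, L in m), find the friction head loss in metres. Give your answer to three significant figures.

h_f = 10.67·2180·0.0679^1.852 / (103^1.852·0.363^4.8704) = 4.158 m

h_f ≈ 4.16 m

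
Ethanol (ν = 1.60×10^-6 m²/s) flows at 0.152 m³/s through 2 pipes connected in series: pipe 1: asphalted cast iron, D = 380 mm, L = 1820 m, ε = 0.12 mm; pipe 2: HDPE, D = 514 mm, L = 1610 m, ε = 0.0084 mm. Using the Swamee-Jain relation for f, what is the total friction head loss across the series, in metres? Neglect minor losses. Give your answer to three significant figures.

H ≈ 8.79 m

Pipe 1: V = 1.340 m/s, Re = 3.18×10^5, ε/D = 3.16×10^-4, f = 0.01708, h_1 = f(L/D)V²/2g = 7.490 m
Pipe 2: V = 0.7325 m/s, Re = 2.35×10^5, ε/D = 1.63×10^-5, f = 0.01522, h_2 = f(L/D)V²/2g = 1.304 m
Series → Q common, losses add: H = Σh = 8.793 m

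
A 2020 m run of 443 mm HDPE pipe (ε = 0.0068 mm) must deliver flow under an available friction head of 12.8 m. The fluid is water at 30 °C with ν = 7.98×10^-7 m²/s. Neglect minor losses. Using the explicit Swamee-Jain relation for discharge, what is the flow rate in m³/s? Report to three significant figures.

Q ≈ 0.335 m³/s

Swamee-Jain (Type II): Q = -0.965·√(gD⁵h_f/L)·ln[ε/(3.7D) + √(3.17ν²L/(gD³h_f))]
√(gD⁵h_f/L) = √(9.81·0.443⁵·12.8/2020) = 0.03257
ε/(3.7D) = 4.15×10^-6; √(3.17ν²L/(gD³h_f)) = 1.93×10^-5
Q = -0.965·0.03257·ln(2.348×10^-5) = 0.3350 m³/s
Check: V = 2.17 m/s, Re = 1.21×10^6, f = 0.01166, h_f = 12.8 m ≈ 12.8 m ✓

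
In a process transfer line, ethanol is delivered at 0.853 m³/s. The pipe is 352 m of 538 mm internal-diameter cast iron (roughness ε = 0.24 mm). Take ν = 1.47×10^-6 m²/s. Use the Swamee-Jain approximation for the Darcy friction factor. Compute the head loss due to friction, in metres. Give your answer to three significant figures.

V = 4Q/(πD²) = 4·0.853/(π·0.538²) = 3.752 m/s
Re = VD/ν = 3.752·0.538/1.47×10^-6 = 1.37×10^6 → turbulent
ε/D = 0.24/538 = 4.46×10^-4
Swamee-Jain: f = 0.01677
h_f = f(L/D)V²/(2g) = 0.01677·(352/0.538)·3.752²/(2·9.81) = 7.874 m

h_f ≈ 7.87 m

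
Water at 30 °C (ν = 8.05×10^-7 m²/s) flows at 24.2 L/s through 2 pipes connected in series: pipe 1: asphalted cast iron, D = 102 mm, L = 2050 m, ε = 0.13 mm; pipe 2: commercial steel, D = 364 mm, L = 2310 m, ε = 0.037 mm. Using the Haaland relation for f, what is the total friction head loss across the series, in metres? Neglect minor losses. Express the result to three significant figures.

Pipe 1: V = 2.962 m/s, Re = 3.75×10^5, ε/D = 0.00127, f = 0.02147, h_1 = f(L/D)V²/2g = 192.9 m
Pipe 2: V = 0.2326 m/s, Re = 1.05×10^5, ε/D = 1.02×10^-4, f = 0.01810, h_2 = f(L/D)V²/2g = 0.3167 m
Series → Q common, losses add: H = Σh = 193.2 m

H ≈ 193 m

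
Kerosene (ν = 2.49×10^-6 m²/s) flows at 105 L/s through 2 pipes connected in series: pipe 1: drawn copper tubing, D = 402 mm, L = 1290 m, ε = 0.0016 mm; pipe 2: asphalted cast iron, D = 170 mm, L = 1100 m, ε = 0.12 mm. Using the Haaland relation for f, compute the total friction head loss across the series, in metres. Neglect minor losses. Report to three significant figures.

H ≈ 137 m

Pipe 1: V = 0.8273 m/s, Re = 1.34×10^5, ε/D = 3.98×10^-6, f = 0.01681, h_1 = f(L/D)V²/2g = 1.882 m
Pipe 2: V = 4.626 m/s, Re = 3.16×10^5, ε/D = 7.06×10^-4, f = 0.01913, h_2 = f(L/D)V²/2g = 135.0 m
Series → Q common, losses add: H = Σh = 136.9 m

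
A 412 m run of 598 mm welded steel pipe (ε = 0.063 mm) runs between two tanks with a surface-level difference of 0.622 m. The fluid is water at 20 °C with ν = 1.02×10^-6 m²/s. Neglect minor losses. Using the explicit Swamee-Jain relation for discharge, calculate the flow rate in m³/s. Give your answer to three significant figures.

Q ≈ 0.315 m³/s

Swamee-Jain (Type II): Q = -0.965·√(gD⁵h_f/L)·ln[ε/(3.7D) + √(3.17ν²L/(gD³h_f))]
√(gD⁵h_f/L) = √(9.81·0.598⁵·0.622/412) = 0.03365
ε/(3.7D) = 2.85×10^-5; √(3.17ν²L/(gD³h_f)) = 3.23×10^-5
Q = -0.965·0.03365·ln(6.074×10^-5) = 0.3153 m³/s
Check: V = 1.12 m/s, Re = 6.58×10^5, f = 0.01411, h_f = 0.624 m ≈ 0.622 m ✓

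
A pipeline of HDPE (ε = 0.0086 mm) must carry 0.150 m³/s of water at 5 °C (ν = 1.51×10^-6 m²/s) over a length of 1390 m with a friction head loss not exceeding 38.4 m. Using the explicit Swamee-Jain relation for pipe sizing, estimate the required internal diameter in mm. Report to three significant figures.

Swamee-Jain (Type III): D = 0.66·[ε^1.25·(LQ²/(gh_f))^4.75 + ν·Q^9.4·(L/(gh_f))^5.2]^0.04
LQ²/(gh_f) = 0.08302; L/(gh_f) = 3.690
Term 1 = ε^1.25·(…)^4.75 = 3.42×10^-12; Term 2 = ν·Q^9.4·(…)^5.2 = 2.41×10^-11
D = 0.66·(3.42×10^-12 + 2.41×10^-11)^0.04 = 0.2495 m = 250 mm
Check: V = 3.07 m/s, Re = 5.07×10^5, f = 0.01359, h_f = 36.3 m ≈ 38.4 m ✓

D ≈ 250 mm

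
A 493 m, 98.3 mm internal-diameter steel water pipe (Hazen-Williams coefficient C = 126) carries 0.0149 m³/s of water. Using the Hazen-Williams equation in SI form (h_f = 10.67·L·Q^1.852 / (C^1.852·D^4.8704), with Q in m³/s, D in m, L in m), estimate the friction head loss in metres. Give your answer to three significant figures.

h_f ≈ 22.6 m

h_f = 10.67·493·0.0149^1.852 / (126^1.852·0.0983^4.8704) = 22.62 m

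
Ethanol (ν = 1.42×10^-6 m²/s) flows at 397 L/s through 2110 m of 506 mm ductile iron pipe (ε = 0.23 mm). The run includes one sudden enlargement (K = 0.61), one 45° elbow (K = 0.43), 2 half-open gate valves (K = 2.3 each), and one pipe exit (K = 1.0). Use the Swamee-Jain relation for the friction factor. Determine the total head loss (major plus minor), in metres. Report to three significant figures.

V = 4Q/(πD²) = 1.974 m/s; V²/2g = 0.1987 m
Re = 7.03×10^5, ε/D = 4.55×10^-4 → f = 0.01721 (Swamee-Jain)
Major: h_f = f(L/D)·V²/2g = 0.01721·4170·0.1987 = 14.25 m
Minor: ΣK = 6.64; h_m = ΣK·V²/2g = 1.319 m
Total H_L = 14.25 + 1.319 = 15.57 m

H_L ≈ 15.6 m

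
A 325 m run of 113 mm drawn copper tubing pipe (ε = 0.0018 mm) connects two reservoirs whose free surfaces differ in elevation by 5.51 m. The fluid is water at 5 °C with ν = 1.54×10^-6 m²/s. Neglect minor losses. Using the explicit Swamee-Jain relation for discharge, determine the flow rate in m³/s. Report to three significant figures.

Q ≈ 0.0146 m³/s

Swamee-Jain (Type II): Q = -0.965·√(gD⁵h_f/L)·ln[ε/(3.7D) + √(3.17ν²L/(gD³h_f))]
√(gD⁵h_f/L) = √(9.81·0.113⁵·5.51/325) = 0.001751
ε/(3.7D) = 4.31×10^-6; √(3.17ν²L/(gD³h_f)) = 1.77×10^-4
Q = -0.965·0.001751·ln(1.813×10^-4) = 0.01455 m³/s
Check: V = 1.45 m/s, Re = 1.06×10^5, f = 0.01773, h_f = 5.47 m ≈ 5.51 m ✓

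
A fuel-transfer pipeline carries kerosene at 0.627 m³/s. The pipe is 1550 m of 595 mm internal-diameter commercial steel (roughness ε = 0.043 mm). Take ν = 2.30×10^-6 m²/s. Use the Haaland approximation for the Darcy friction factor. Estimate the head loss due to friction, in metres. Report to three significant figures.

V = 4Q/(πD²) = 4·0.627/(π·0.595²) = 2.255 m/s
Re = VD/ν = 2.255·0.595/2.30×10^-6 = 5.83×10^5 → turbulent
ε/D = 0.043/595 = 7.23×10^-5
Haaland: f = 0.01368
h_f = f(L/D)V²/(2g) = 0.01368·(1550/0.595)·2.255²/(2·9.81) = 9.233 m

h_f ≈ 9.23 m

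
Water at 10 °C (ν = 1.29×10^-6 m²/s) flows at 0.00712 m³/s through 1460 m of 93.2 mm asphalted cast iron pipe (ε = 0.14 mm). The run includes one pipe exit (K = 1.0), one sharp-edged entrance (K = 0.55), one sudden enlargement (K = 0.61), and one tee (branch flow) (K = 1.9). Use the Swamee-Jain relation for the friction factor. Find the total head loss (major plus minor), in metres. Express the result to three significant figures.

H_L ≈ 21.5 m

V = 4Q/(πD²) = 1.044 m/s; V²/2g = 0.05552 m
Re = 7.54×10^4, ε/D = 0.00150 → f = 0.02451 (Swamee-Jain)
Major: h_f = f(L/D)·V²/2g = 0.02451·15665·0.05552 = 21.31 m
Minor: ΣK = 4.06; h_m = ΣK·V²/2g = 0.2254 m
Total H_L = 21.31 + 0.2254 = 21.54 m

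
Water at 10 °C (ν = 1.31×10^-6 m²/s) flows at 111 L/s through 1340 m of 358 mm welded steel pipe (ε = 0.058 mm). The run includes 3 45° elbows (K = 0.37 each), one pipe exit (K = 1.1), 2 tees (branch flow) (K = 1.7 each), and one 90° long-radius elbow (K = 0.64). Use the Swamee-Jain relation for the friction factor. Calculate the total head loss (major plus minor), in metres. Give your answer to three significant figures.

H_L ≈ 4.10 m

V = 4Q/(πD²) = 1.103 m/s; V²/2g = 0.06198 m
Re = 3.01×10^5, ε/D = 1.62×10^-4 → f = 0.01599 (Swamee-Jain)
Major: h_f = f(L/D)·V²/2g = 0.01599·3743·0.06198 = 3.709 m
Minor: ΣK = 6.25; h_m = ΣK·V²/2g = 0.3874 m
Total H_L = 3.709 + 0.3874 = 4.096 m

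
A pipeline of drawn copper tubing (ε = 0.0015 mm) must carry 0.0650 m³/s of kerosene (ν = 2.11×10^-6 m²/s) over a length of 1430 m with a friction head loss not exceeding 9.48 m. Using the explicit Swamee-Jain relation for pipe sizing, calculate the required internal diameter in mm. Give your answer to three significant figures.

D ≈ 247 mm

Swamee-Jain (Type III): D = 0.66·[ε^1.25·(LQ²/(gh_f))^4.75 + ν·Q^9.4·(L/(gh_f))^5.2]^0.04
LQ²/(gh_f) = 0.06497; L/(gh_f) = 15.38
Term 1 = ε^1.25·(…)^4.75 = 1.20×10^-13; Term 2 = ν·Q^9.4·(…)^5.2 = 2.17×10^-11
D = 0.66·(1.20×10^-13 + 2.17×10^-11)^0.04 = 0.2472 m = 247 mm
Check: V = 1.35 m/s, Re = 1.59×10^5, f = 0.01631, h_f = 8.81 m ≈ 9.48 m ✓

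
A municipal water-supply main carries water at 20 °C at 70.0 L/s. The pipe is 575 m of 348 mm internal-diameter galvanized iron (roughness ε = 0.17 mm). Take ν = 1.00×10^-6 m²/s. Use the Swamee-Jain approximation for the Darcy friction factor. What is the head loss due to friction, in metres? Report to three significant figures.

h_f ≈ 0.843 m

V = 4Q/(πD²) = 4·0.0700/(π·0.348²) = 0.7360 m/s
Re = VD/ν = 0.7360·0.348/1.00×10^-6 = 2.56×10^5 → turbulent
ε/D = 0.17/348 = 4.89×10^-4
Swamee-Jain: f = 0.01848
h_f = f(L/D)V²/(2g) = 0.01848·(575/0.348)·0.7360²/(2·9.81) = 0.8430 m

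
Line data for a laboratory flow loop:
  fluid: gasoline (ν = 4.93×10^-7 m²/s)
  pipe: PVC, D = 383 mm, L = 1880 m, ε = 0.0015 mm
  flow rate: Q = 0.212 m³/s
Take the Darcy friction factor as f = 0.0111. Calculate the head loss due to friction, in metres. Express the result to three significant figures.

h_f ≈ 9.40 m

V = 4Q/(πD²) = 4·0.212/(π·0.383²) = 1.840 m/s
h_f = f(L/D)V²/(2g) = 0.01110·(1880/0.383)·1.840²/(2·9.81) = 9.403 m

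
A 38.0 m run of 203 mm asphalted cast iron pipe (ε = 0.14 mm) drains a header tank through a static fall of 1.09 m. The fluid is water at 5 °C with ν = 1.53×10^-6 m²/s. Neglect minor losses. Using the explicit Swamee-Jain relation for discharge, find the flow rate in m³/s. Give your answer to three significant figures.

Q ≈ 0.0791 m³/s

Swamee-Jain (Type II): Q = -0.965·√(gD⁵h_f/L)·ln[ε/(3.7D) + √(3.17ν²L/(gD³h_f))]
√(gD⁵h_f/L) = √(9.81·0.203⁵·1.09/38.0) = 0.009849
ε/(3.7D) = 1.86×10^-4; √(3.17ν²L/(gD³h_f)) = 5.61×10^-5
Q = -0.965·0.009849·ln(2.425×10^-4) = 0.07912 m³/s
Check: V = 2.44 m/s, Re = 3.24×10^5, f = 0.01926, h_f = 1.10 m ≈ 1.09 m ✓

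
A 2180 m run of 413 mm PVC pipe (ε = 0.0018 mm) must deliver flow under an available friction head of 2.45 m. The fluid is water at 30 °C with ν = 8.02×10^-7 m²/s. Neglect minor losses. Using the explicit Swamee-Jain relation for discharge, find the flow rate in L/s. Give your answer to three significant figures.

Q ≈ 109 L/s

Swamee-Jain (Type II): Q = -0.965·√(gD⁵h_f/L)·ln[ε/(3.7D) + √(3.17ν²L/(gD³h_f))]
√(gD⁵h_f/L) = √(9.81·0.413⁵·2.45/2180) = 0.01151
ε/(3.7D) = 1.18×10^-6; √(3.17ν²L/(gD³h_f)) = 5.12×10^-5
Q = -0.965·0.01151·ln(5.242×10^-5) = 0.1095 m³/s
Check: V = 0.817 m/s, Re = 4.21×10^5, f = 0.01357, h_f = 2.44 m ≈ 2.45 m ✓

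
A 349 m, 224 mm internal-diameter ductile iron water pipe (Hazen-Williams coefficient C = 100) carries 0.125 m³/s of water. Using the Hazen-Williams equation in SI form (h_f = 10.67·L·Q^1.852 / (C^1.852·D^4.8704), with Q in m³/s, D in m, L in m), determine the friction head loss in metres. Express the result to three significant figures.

h_f = 10.67·349·0.125^1.852 / (100^1.852·0.224^4.8704) = 22.86 m

h_f ≈ 22.9 m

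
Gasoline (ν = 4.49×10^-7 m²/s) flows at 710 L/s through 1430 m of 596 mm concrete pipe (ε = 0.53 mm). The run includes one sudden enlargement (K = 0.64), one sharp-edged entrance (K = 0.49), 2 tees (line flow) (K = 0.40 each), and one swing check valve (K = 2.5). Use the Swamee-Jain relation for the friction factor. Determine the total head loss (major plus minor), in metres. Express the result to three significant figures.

V = 4Q/(πD²) = 2.545 m/s; V²/2g = 0.3301 m
Re = 3.38×10^6, ε/D = 8.89×10^-4 → f = 0.01923 (Swamee-Jain)
Major: h_f = f(L/D)·V²/2g = 0.01923·2399·0.3301 = 15.23 m
Minor: ΣK = 4.43; h_m = ΣK·V²/2g = 1.462 m
Total H_L = 15.23 + 1.462 = 16.69 m

H_L ≈ 16.7 m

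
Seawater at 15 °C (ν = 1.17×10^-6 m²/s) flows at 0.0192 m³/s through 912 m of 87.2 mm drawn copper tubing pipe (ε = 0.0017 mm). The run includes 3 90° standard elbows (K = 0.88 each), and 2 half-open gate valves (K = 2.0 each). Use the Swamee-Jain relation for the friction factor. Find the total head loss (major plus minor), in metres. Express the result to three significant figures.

H_L ≈ 87.2 m

V = 4Q/(πD²) = 3.215 m/s; V²/2g = 0.5268 m
Re = 2.40×10^5, ε/D = 1.95×10^-5 → f = 0.01520 (Swamee-Jain)
Major: h_f = f(L/D)·V²/2g = 0.01520·10459·0.5268 = 83.74 m
Minor: ΣK = 6.64; h_m = ΣK·V²/2g = 3.498 m
Total H_L = 83.74 + 3.498 = 87.24 m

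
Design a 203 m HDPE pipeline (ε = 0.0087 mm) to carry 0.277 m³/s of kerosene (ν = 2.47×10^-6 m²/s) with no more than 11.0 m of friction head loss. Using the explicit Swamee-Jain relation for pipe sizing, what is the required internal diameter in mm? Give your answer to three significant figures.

Swamee-Jain (Type III): D = 0.66·[ε^1.25·(LQ²/(gh_f))^4.75 + ν·Q^9.4·(L/(gh_f))^5.2]^0.04
LQ²/(gh_f) = 0.1443; L/(gh_f) = 1.881
Term 1 = ε^1.25·(…)^4.75 = 4.80×10^-11; Term 2 = ν·Q^9.4·(…)^5.2 = 3.79×10^-10
D = 0.66·(4.80×10^-11 + 3.79×10^-10)^0.04 = 0.2785 m = 278 mm
Check: V = 4.55 m/s, Re = 5.13×10^5, f = 0.01352, h_f = 10.4 m ≈ 11.0 m ✓

D ≈ 278 mm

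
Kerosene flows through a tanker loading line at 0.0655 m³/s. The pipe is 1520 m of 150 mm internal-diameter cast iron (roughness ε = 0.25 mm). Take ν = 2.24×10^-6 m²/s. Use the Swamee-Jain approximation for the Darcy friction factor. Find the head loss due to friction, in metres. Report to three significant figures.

h_f ≈ 165 m

V = 4Q/(πD²) = 4·0.0655/(π·0.150²) = 3.707 m/s
Re = VD/ν = 3.707·0.150/2.24×10^-6 = 2.48×10^5 → turbulent
ε/D = 0.25/150 = 0.00167
Swamee-Jain: f = 0.02330
h_f = f(L/D)V²/(2g) = 0.02330·(1520/0.150)·3.707²/(2·9.81) = 165.4 m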